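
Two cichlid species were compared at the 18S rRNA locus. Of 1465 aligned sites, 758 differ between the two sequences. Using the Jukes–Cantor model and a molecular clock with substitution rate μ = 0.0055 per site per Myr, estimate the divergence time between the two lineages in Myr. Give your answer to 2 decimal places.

p = 758/1465 ≈ 0.517406.
d = −(3/4) ln(1 − 4p/3) = −0.75 ln(1 − 0.689875) = −0.75 ln(0.310125)
  = −0.75 × (-1.170780) = 0.878085 substitutions/site.
Under a molecular clock d = 2μt, so t = d/(2μ) = 0.878085 / (2 × 0.0055) = 79.83 Myr.

79.83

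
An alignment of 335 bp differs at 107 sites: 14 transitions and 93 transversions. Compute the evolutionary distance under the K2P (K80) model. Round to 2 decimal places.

P = 14/335 ≈ 0.041791 and Q = 93/335 ≈ 0.277612.
Under the Kimura two-parameter model, d = −½ ln(1 − 2P − Q) − ¼ ln(1 − 2Q).
1 − 2P − Q = 0.638806, giving −½ ln(0.638806) = 0.224077.
1 − 2Q = 0.444776, giving −¼ ln(0.444776) = 0.202546.
d = 0.224077 + 0.202546 = 0.426623.

0.43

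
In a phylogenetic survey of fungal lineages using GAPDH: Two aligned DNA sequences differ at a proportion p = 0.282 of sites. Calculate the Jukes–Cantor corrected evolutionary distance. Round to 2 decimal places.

d = −(3/4) ln(1 − 4p/3) = −0.75 ln(1 − 0.376) = −0.75 ln(0.624)
  = −0.75 × (-0.471605) = 0.353704 substitutions/site.

0.35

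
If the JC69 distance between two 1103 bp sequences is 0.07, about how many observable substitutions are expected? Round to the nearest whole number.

74

Invert JC69: p = (3/4)(1 − e^(−4d/3)) = 0.75 × (1 − e^(-0.093333)) = 0.75 × (1 − 0.910890) = 0.066833.
Expected differing sites = pL ≈ 0.066833 × 1103 = 73.716799 ≈ 74.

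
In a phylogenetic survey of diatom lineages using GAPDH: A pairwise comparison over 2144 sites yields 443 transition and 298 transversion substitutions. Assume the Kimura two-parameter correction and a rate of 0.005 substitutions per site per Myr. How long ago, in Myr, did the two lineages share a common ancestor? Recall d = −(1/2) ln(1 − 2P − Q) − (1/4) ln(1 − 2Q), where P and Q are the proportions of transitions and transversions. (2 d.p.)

48.32

P = 443/2144 ≈ 0.206623 and Q = 298/2144 ≈ 0.138993.
Under the Kimura two-parameter model, d = −½ ln(1 − 2P − Q) − ¼ ln(1 − 2Q).
1 − 2P − Q = 0.447761, giving −½ ln(0.447761) = 0.401748.
1 − 2Q = 0.722014, giving −¼ ln(0.722014) = 0.081428.
d = 0.401748 + 0.081428 = 0.483176.
Under a molecular clock d = 2μt, so t = d/(2μ) = 0.483176 / (2 × 0.005) = 48.32 Myr.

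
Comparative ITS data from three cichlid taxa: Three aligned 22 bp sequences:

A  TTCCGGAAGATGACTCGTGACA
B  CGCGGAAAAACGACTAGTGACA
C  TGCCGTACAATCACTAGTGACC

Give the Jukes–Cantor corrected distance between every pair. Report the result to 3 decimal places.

A–B: 7/22 sites differ → p ≈ 0.318182, d = −0.75 ln(1 − 0.424243) = 0.414052 ≈ 0.414.
A–C: 7/22 sites differ → p ≈ 0.318182, d = −0.75 ln(1 − 0.424243) = 0.414052 ≈ 0.414.
B–C: 7/22 sites differ → p ≈ 0.318182, d = −0.75 ln(1 − 0.424243) = 0.414052 ≈ 0.414.

d(A,B) = 0.414, d(A,C) = 0.414, d(B,C) = 0.414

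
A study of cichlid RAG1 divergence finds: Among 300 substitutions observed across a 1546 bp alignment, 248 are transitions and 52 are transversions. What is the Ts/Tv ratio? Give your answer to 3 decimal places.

R = 248/52 = 4.769230… ≈ 4.769 (to 3 d.p.).

4.769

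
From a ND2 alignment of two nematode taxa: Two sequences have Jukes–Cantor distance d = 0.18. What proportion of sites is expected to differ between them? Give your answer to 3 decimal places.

0.160

p = (3/4)(1 − e^(−4d/3)) = 0.75 × (1 − e^(-0.24)) = 0.75 × (1 − 0.786628) = 0.160029.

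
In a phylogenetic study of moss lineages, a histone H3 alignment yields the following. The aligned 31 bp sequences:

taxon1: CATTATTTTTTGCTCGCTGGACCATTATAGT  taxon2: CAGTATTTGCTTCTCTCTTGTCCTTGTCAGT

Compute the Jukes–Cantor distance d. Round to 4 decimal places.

0.4806

The sequences differ at 11 of 31 sites, so p = 11/31 ≈ 0.354839.
d = −(3/4) ln(1 − 4p/3) = −0.75 ln(1 − 0.473119) = −0.75 ln(0.526881)
  = −0.75 × (-0.640781) = 0.480586 substitutions/site.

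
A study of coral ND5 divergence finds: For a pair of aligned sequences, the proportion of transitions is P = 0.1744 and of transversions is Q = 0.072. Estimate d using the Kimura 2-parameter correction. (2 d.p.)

0.31

Under the Kimura two-parameter model, d = −½ ln(1 − 2P − Q) − ¼ ln(1 − 2Q).
1 − 2P − Q = 0.5792, giving −½ ln(0.5792) = 0.273054.
1 − 2Q = 0.856, giving −¼ ln(0.856) = 0.038871.
d = 0.273054 + 0.038871 = 0.311925.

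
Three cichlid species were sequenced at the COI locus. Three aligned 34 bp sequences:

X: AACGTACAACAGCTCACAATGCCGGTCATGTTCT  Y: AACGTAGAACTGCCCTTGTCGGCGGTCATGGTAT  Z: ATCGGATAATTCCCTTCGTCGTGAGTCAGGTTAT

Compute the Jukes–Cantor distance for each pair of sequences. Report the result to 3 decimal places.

d(X,Y) = 0.423, d(X,Z) = 0.824, d(Y,Z) = 0.477

X–Y: 11/34 sites differ → p ≈ 0.323529, d = −0.75 ln(1 − 0.431372) = 0.423397 ≈ 0.423.
X–Z: 17/34 sites differ → p = 0.5, d = −0.75 ln(1 − 0.666667) = 0.823960 ≈ 0.824.
Y–Z: 12/34 sites differ → p ≈ 0.352941, d = −0.75 ln(1 − 0.470588) = 0.476991 ≈ 0.477.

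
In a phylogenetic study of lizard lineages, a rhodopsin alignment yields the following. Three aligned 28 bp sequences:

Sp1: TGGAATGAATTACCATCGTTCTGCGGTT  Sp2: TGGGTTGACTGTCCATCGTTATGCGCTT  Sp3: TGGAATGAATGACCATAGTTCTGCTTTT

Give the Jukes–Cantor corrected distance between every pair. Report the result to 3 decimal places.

Sp1–Sp2: 7/28 sites differ → p = 0.25, d = −0.75 ln(1 − 0.333333) = 0.304098 ≈ 0.304.
Sp1–Sp3: 4/28 sites differ → p ≈ 0.142857, d = −0.75 ln(1 − 0.190476) = 0.158482 ≈ 0.158.
Sp2–Sp3: 8/28 sites differ → p ≈ 0.285714, d = −0.75 ln(1 − 0.380952) = 0.359679 ≈ 0.360.

d(Sp1,Sp2) = 0.304, d(Sp1,Sp3) = 0.158, d(Sp2,Sp3) = 0.360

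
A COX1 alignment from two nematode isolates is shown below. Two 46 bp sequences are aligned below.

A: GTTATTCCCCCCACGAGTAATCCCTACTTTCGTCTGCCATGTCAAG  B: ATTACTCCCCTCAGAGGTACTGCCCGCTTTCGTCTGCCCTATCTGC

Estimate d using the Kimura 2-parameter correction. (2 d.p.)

0.44

Of 46 sites, 9 differences are transitions and 6 are transversions, so P = 9/46 ≈ 0.195652 and Q = 6/46 ≈ 0.130435.
Under the Kimura two-parameter model, d = −½ ln(1 − 2P − Q) − ¼ ln(1 − 2Q).
1 − 2P − Q = 0.478261, giving −½ ln(0.478261) = 0.368799.
1 − 2Q = 0.73913, giving −¼ ln(0.73913) = 0.075570.
d = 0.368799 + 0.075570 = 0.444369.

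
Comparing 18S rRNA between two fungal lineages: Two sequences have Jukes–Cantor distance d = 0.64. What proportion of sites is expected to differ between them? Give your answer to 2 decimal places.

0.43

p = (3/4)(1 − e^(−4d/3)) = 0.75 × (1 − e^(-0.853333)) = 0.75 × (1 − 0.425993) = 0.430505.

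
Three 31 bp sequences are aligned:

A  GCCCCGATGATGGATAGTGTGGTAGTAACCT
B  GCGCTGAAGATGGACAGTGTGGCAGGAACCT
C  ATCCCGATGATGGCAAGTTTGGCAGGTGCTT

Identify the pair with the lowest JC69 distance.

A–B: 6/31 differ, p = 0.194, d = 0.224.
A–C: 10/31 differ, p = 0.323, d = 0.422.
B–C: 11/31 differ, p = 0.355, d = 0.481.
The smallest distance is between A and B.

A and B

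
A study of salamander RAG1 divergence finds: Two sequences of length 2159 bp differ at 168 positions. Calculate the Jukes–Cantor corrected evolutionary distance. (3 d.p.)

0.082

p = 168/2159 ≈ 0.077814.
d = −(3/4) ln(1 − 4p/3) = −0.75 ln(1 − 0.103752) = −0.75 ln(0.896248)
  = −0.75 × (-0.109538) = 0.082154 substitutions/site.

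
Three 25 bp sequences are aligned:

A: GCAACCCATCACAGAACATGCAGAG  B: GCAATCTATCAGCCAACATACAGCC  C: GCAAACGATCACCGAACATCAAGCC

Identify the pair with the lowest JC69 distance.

B and C

A–B: 8/25 differ, p = 0.320, d = 0.417.
A–C: 7/25 differ, p = 0.280, d = 0.351.
B–C: 6/25 differ, p = 0.240, d = 0.289.
The smallest distance is between B and C.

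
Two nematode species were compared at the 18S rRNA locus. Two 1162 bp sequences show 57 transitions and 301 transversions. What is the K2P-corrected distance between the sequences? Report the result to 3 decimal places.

P = 57/1162 ≈ 0.049053 and Q = 301/1162 ≈ 0.259036.
Under the Kimura two-parameter model, d = −½ ln(1 − 2P − Q) − ¼ ln(1 − 2Q).
1 − 2P − Q = 0.642858, giving −½ ln(0.642858) = 0.220916.
1 − 2Q = 0.481928, giving −¼ ln(0.481928) = 0.182490.
d = 0.220916 + 0.182490 = 0.403406.

0.403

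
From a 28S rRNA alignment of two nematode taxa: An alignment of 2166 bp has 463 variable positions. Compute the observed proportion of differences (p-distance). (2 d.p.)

0.21

p = 463/2166 = 0.213758… ≈ 0.21 (to 2 d.p.).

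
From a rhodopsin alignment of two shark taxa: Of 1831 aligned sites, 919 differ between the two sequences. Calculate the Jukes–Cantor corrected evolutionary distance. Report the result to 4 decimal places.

0.8297

p = 919/1831 ≈ 0.501912.
d = −(3/4) ln(1 − 4p/3) = −0.75 ln(1 − 0.669216) = −0.75 ln(0.330784)
  = −0.75 × (-1.106290) = 0.829718 substitutions/site.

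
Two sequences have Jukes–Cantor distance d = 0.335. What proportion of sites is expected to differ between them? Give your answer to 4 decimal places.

0.2702

p = (3/4)(1 − e^(−4d/3)) = 0.75 × (1 − e^(-0.446667)) = 0.75 × (1 − 0.639757) = 0.270182.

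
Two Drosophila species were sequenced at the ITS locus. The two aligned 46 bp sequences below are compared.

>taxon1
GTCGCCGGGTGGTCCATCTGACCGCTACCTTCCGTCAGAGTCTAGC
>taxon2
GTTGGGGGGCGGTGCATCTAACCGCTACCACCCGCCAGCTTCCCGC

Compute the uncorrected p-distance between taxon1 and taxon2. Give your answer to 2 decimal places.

The sequences differ at 13 of 46 positions.
p = 13/46 = 0.282608… ≈ 0.28 (to 2 d.p.).

0.28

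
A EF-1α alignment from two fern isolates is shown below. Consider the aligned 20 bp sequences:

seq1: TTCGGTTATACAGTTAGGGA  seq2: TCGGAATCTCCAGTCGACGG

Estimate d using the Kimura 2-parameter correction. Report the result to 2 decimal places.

1.12

Of 20 sites, 6 differences are transitions and 5 are transversions, so P = 6/20 = 0.3 and Q = 5/20 = 0.25.
Under the Kimura two-parameter model, d = −½ ln(1 − 2P − Q) − ¼ ln(1 − 2Q).
1 − 2P − Q = 0.15, giving −½ ln(0.15) = 0.948560.
1 − 2Q = 0.5, giving −¼ ln(0.5) = 0.173287.
d = 0.948560 + 0.173287 = 1.121847.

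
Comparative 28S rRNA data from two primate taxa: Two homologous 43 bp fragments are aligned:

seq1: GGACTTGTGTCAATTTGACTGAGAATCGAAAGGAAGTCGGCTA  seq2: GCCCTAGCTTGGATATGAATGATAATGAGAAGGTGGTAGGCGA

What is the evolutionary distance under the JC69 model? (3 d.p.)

The sequences differ at 17 of 43 sites, so p = 17/43 ≈ 0.395349.
d = −(3/4) ln(1 − 4p/3) = −0.75 ln(1 − 0.527132) = −0.75 ln(0.472868)
  = −0.75 × (-0.748939) = 0.561704 substitutions/site.

0.562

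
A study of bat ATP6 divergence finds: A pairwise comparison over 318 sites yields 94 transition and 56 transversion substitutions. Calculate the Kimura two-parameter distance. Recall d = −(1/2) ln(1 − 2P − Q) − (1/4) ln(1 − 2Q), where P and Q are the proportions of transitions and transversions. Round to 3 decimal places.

P = 94/318 ≈ 0.295597 and Q = 56/318 ≈ 0.176101.
Under the Kimura two-parameter model, d = −½ ln(1 − 2P − Q) − ¼ ln(1 − 2Q).
1 − 2P − Q = 0.232705, giving −½ ln(0.232705) = 0.728992.
1 − 2Q = 0.647798, giving −¼ ln(0.647798) = 0.108544.
d = 0.728992 + 0.108544 = 0.837536.

0.838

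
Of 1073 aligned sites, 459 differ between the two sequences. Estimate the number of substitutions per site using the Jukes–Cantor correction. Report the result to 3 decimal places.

0.634

p = 459/1073 ≈ 0.427773.
d = −(3/4) ln(1 − 4p/3) = −0.75 ln(1 − 0.570364) = −0.75 ln(0.429636)
  = −0.75 × (-0.844817) = 0.633613 substitutions/site.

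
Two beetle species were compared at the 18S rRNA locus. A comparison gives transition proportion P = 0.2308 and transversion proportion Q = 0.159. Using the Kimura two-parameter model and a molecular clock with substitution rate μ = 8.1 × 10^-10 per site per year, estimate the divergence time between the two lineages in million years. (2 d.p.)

Under the Kimura two-parameter model, d = −½ ln(1 − 2P − Q) − ¼ ln(1 − 2Q).
1 − 2P − Q = 0.3794, giving −½ ln(0.3794) = 0.484582.
1 − 2Q = 0.682, giving −¼ ln(0.682) = 0.095681.
d = 0.484582 + 0.095681 = 0.580263.
Under a molecular clock d = 2μt, so t = d/(2μ) = 0.580263 / (2 × 8.1 × 10^-10) = 358.19 million years.

358.19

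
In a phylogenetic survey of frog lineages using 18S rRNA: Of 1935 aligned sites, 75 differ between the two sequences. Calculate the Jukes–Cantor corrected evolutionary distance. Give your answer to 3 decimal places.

p = 75/1935 ≈ 0.03876.
d = −(3/4) ln(1 − 4p/3) = −0.75 ln(1 − 0.05168) = −0.75 ln(0.94832)
  = −0.75 × (-0.053063) = 0.039797 substitutions/site.

0.040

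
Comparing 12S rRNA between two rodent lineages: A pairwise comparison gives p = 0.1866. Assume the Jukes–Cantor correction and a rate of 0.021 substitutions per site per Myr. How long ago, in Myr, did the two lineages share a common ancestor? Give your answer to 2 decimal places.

d = −(3/4) ln(1 − 4p/3) = −0.75 ln(1 − 0.2488) = −0.75 ln(0.7512)
  = −0.75 × (-0.286083) = 0.214562 substitutions/site.
Under a molecular clock d = 2μt, so t = d/(2μ) = 0.214562 / (2 × 0.021) = 5.11 Myr.

5.11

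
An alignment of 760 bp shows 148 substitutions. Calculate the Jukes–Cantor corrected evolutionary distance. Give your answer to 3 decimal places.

p = 148/760 ≈ 0.194737.
d = −(3/4) ln(1 − 4p/3) = −0.75 ln(1 − 0.259649) = −0.75 ln(0.740351)
  = −0.75 × (-0.300631) = 0.225473 substitutions/site.

0.225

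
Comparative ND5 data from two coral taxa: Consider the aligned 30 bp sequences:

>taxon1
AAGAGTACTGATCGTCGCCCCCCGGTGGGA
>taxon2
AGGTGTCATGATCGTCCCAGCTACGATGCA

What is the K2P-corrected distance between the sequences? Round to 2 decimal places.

Of 30 sites, 2 differences are transitions and 11 are transversions, so P = 2/30 ≈ 0.066667 and Q = 11/30 ≈ 0.366667.
Under the Kimura two-parameter model, d = −½ ln(1 − 2P − Q) − ¼ ln(1 − 2Q).
1 − 2P − Q = 0.499999, giving −½ ln(0.499999) = 0.346575.
1 − 2Q = 0.266666, giving −¼ ln(0.266666) = 0.330440.
d = 0.346575 + 0.330440 = 0.677015.

0.68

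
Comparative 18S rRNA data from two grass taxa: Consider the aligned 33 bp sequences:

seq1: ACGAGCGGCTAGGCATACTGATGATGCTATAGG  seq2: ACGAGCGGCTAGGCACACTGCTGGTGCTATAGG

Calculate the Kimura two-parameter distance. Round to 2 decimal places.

Of 33 sites, 2 differences are transitions and 1 are transversions, so P = 2/33 ≈ 0.060606 and Q = 1/33 ≈ 0.030303.
Under the Kimura two-parameter model, d = −½ ln(1 − 2P − Q) − ¼ ln(1 − 2Q).
1 − 2P − Q = 0.848485, giving −½ ln(0.848485) = 0.082151.
1 − 2Q = 0.939394, giving −¼ ln(0.939394) = 0.015630.
d = 0.082151 + 0.015630 = 0.097781.

0.10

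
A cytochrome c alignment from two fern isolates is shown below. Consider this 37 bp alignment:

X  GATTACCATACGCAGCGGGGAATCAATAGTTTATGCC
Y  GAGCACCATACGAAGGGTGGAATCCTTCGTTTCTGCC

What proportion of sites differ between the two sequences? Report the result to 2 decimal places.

0.24

The sequences differ at 9 of 37 positions (sites 3, 4, 13, 16, 18, 25, 26, 28, 33).
p = 9/37 = 0.243243… ≈ 0.24 (to 2 d.p.).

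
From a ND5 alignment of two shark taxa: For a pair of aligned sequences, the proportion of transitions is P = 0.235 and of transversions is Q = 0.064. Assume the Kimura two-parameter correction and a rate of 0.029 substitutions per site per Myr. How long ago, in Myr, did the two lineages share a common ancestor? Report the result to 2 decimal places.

Under the Kimura two-parameter model, d = −½ ln(1 − 2P − Q) − ¼ ln(1 − 2Q).
1 − 2P − Q = 0.466, giving −½ ln(0.466) = 0.381785.
1 − 2Q = 0.872, giving −¼ ln(0.872) = 0.034241.
d = 0.381785 + 0.034241 = 0.416026.
Under a molecular clock d = 2μt, so t = d/(2μ) = 0.416026 / (2 × 0.029) = 7.17 Myr.

7.17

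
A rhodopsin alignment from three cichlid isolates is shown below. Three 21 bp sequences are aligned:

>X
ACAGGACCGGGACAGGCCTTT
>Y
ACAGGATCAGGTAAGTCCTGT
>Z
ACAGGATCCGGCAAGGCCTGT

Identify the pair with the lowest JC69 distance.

X–Y: 6/21 differ, p = 0.286, d = 0.360.
X–Z: 5/21 differ, p = 0.238, d = 0.286.
Y–Z: 3/21 differ, p = 0.143, d = 0.158.
The smallest distance is between Y and Z.

Y and Z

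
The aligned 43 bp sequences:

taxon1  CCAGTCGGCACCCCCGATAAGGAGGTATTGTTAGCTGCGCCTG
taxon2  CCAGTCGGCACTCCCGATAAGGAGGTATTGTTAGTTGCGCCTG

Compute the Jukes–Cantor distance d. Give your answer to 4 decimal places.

0.0480

The sequences differ at 2 of 43 sites (12, 35), so p = 2/43 ≈ 0.046512.
d = −(3/4) ln(1 − 4p/3) = −0.75 ln(1 − 0.062016) = −0.75 ln(0.937984)
  = −0.75 × (-0.064022) = 0.048017 substitutions/site.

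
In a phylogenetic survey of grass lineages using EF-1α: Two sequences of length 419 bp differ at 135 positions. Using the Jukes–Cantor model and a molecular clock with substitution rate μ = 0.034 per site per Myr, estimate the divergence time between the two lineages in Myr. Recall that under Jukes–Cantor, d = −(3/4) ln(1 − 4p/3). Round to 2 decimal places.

6.19

p = 135/419 ≈ 0.322196.
d = −(3/4) ln(1 − 4p/3) = −0.75 ln(1 − 0.429595) = −0.75 ln(0.570405)
  = −0.75 × (-0.561409) = 0.421057 substitutions/site.
Under a molecular clock d = 2μt, so t = d/(2μ) = 0.421057 / (2 × 0.034) = 6.19 Myr.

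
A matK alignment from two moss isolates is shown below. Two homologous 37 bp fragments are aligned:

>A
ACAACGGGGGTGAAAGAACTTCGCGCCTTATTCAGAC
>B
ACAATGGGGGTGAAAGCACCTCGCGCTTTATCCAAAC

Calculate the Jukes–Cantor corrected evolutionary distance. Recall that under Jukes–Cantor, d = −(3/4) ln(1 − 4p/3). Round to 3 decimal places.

0.183

The sequences differ at 6 of 37 sites (5, 17, 20, 27, 32, 35), so p = 6/37 ≈ 0.162162.
d = −(3/4) ln(1 − 4p/3) = −0.75 ln(1 − 0.216216) = −0.75 ln(0.783784)
  = −0.75 × (-0.243622) = 0.182717 substitutions/site.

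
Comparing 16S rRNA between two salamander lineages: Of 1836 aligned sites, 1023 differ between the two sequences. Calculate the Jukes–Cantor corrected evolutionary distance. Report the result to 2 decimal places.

p = 1023/1836 ≈ 0.55719.
d = −(3/4) ln(1 − 4p/3) = −0.75 ln(1 − 0.74292) = −0.75 ln(0.25708)
  = −0.75 × (-1.358368) = 1.018776 substitutions/site.

1.02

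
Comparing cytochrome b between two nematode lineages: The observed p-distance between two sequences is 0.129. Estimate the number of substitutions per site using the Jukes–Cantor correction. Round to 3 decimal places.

d = −(3/4) ln(1 − 4p/3) = −0.75 ln(1 − 0.172) = −0.75 ln(0.828)
  = −0.75 × (-0.188742) = 0.141557 substitutions/site.

0.142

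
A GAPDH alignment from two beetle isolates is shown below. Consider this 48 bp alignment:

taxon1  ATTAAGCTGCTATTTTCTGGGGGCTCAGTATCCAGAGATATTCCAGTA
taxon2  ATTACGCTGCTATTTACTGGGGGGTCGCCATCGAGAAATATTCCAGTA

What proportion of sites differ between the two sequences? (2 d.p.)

0.17

The sequences differ at 8 of 48 positions (sites 5, 16, 24, 27, 28, 29, 33, 37).
p = 8/48 = 0.166666… ≈ 0.17 (to 2 d.p.).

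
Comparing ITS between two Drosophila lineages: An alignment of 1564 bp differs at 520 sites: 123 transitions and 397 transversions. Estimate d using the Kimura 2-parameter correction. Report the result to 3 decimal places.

P = 123/1564 ≈ 0.078645 and Q = 397/1564 ≈ 0.253836.
Under the Kimura two-parameter model, d = −½ ln(1 − 2P − Q) − ¼ ln(1 − 2Q).
1 − 2P − Q = 0.588874, giving −½ ln(0.588874) = 0.264772.
1 − 2Q = 0.492328, giving −¼ ln(0.492328) = 0.177153.
d = 0.264772 + 0.177153 = 0.441925.

0.442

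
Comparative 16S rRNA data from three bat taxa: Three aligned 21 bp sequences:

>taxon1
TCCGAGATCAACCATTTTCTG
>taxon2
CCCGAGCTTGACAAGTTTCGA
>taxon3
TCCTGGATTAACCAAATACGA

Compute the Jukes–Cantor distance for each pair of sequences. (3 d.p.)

d(taxon1,taxon2) = 0.532, d(taxon1,taxon3) = 0.532, d(taxon2,taxon3) = 0.635

taxon1–taxon2: 8/21 sites differ → p ≈ 0.380952, d = −0.75 ln(1 − 0.507936) = 0.531860 ≈ 0.532.
taxon1–taxon3: 8/21 sites differ → p ≈ 0.380952, d = −0.75 ln(1 − 0.507936) = 0.531860 ≈ 0.532.
taxon2–taxon3: 9/21 sites differ → p ≈ 0.428571, d = −0.75 ln(1 − 0.571428) = 0.635472 ≈ 0.635.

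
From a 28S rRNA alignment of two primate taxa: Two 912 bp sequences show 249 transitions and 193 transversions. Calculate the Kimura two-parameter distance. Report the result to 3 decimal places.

P = 249/912 ≈ 0.273026 and Q = 193/912 ≈ 0.211623.
Under the Kimura two-parameter model, d = −½ ln(1 − 2P − Q) − ¼ ln(1 − 2Q).
1 − 2P − Q = 0.242325, giving −½ ln(0.242325) = 0.708738.
1 − 2Q = 0.576754, giving −¼ ln(0.576754) = 0.137585.
d = 0.708738 + 0.137585 = 0.846323.

0.846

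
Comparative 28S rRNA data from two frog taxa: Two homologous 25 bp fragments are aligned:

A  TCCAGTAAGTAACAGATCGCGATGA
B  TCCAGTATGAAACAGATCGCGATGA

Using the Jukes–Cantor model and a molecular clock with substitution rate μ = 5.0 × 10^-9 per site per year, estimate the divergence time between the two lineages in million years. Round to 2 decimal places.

8.46

The sequences differ at 2 of 25 sites (8, 10), so p = 2/25 = 0.08.
d = −(3/4) ln(1 − 4p/3) = −0.75 ln(1 − 0.106667) = −0.75 ln(0.893333)
  = −0.75 × (-0.112796) = 0.084597 substitutions/site.
Under a molecular clock d = 2μt, so t = d/(2μ) = 0.084597 / (2 × 5.0 × 10^-9) = 8.46 million years.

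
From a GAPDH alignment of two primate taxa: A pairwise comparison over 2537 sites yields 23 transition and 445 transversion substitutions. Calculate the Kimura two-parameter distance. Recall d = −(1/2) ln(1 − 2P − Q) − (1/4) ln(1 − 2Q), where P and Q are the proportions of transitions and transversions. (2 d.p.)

0.22

P = 23/2537 ≈ 0.009066 and Q = 445/2537 ≈ 0.175404.
Under the Kimura two-parameter model, d = −½ ln(1 − 2P − Q) − ¼ ln(1 − 2Q).
1 − 2P − Q = 0.806464, giving −½ ln(0.806464) = 0.107548.
1 − 2Q = 0.649192, giving −¼ ln(0.649192) = 0.108007.
d = 0.107548 + 0.108007 = 0.215555.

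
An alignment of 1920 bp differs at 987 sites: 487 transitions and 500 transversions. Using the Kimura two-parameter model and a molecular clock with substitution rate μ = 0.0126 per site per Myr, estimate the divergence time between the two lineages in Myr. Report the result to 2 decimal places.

P = 487/1920 ≈ 0.253646 and Q = 500/1920 ≈ 0.260417.
Under the Kimura two-parameter model, d = −½ ln(1 − 2P − Q) − ¼ ln(1 − 2Q).
1 − 2P − Q = 0.232291, giving −½ ln(0.232291) = 0.729882.
1 − 2Q = 0.479166, giving −¼ ln(0.479166) = 0.183927.
d = 0.729882 + 0.183927 = 0.913809.
Under a molecular clock d = 2μt, so t = d/(2μ) = 0.913809 / (2 × 0.0126) = 36.26 Myr.

36.26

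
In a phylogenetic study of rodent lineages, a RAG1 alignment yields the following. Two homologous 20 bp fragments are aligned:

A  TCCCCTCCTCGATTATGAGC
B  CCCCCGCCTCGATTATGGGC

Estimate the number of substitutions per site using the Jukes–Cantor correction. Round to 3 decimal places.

The sequences differ at 3 of 20 sites (1, 6, 18), so p = 3/20 = 0.15.
d = −(3/4) ln(1 − 4p/3) = −0.75 ln(1 − 0.2) = −0.75 ln(0.8)
  = −0.75 × (-0.223144) = 0.167358 substitutions/site.

0.167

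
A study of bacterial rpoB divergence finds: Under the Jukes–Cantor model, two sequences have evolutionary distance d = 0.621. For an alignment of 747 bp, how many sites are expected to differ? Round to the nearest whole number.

315

Invert JC69: p = (3/4)(1 − e^(−4d/3)) = 0.75 × (1 − e^(-0.828)) = 0.75 × (1 − 0.436922) = 0.422309.
Expected differing sites = pL ≈ 0.422309 × 747 = 315.464823 ≈ 315.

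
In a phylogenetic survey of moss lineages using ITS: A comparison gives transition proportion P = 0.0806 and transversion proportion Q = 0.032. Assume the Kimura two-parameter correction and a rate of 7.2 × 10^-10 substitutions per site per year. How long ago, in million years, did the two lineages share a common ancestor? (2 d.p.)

Under the Kimura two-parameter model, d = −½ ln(1 − 2P − Q) − ¼ ln(1 − 2Q).
1 − 2P − Q = 0.8068, giving −½ ln(0.8068) = 0.107340.
1 − 2Q = 0.936, giving −¼ ln(0.936) = 0.016535.
d = 0.107340 + 0.016535 = 0.123875.
Under a molecular clock d = 2μt, so t = d/(2μ) = 0.123875 / (2 × 7.2 × 10^-10) = 86.02 million years.

86.02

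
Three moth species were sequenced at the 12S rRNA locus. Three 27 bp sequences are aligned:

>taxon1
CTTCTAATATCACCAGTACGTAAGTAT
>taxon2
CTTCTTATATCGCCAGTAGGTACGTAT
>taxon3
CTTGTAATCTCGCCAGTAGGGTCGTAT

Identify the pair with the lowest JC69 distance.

taxon1–taxon2: 4/27 differ, p = 0.148, d = 0.165.
taxon1–taxon3: 7/27 differ, p = 0.259, d = 0.318.
taxon2–taxon3: 5/27 differ, p = 0.185, d = 0.213.
The smallest distance is between taxon1 and taxon2.

taxon1 and taxon2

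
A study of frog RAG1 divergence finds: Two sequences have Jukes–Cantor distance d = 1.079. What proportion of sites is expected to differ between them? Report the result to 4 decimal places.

p = (3/4)(1 − e^(−4d/3)) = 0.75 × (1 − e^(-1.438667)) = 0.75 × (1 − 0.237244) = 0.572067.

0.5721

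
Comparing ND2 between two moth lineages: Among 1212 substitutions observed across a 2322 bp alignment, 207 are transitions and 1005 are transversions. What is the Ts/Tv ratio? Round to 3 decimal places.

R = 207/1005 = 0.205970… ≈ 0.206 (to 3 d.p.).

0.206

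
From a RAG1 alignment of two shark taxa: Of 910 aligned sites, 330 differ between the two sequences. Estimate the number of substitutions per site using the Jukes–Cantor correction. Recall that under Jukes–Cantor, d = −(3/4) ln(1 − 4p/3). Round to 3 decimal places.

0.496

p = 330/910 ≈ 0.362637.
d = −(3/4) ln(1 − 4p/3) = −0.75 ln(1 − 0.483516) = −0.75 ln(0.516484)
  = −0.75 × (-0.660711) = 0.495533 substitutions/site.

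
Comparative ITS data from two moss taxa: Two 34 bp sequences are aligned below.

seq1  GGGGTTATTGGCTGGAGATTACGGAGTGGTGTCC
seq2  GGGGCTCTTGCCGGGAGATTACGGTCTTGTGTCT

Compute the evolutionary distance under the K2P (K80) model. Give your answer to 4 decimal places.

0.2830

Of 34 sites, 2 differences are transitions and 6 are transversions, so P = 2/34 ≈ 0.058824 and Q = 6/34 ≈ 0.176471.
Under the Kimura two-parameter model, d = −½ ln(1 − 2P − Q) − ¼ ln(1 − 2Q).
1 − 2P − Q = 0.705881, giving −½ ln(0.705881) = 0.174154.
1 − 2Q = 0.647058, giving −¼ ln(0.647058) = 0.108830.
d = 0.174154 + 0.108830 = 0.282984.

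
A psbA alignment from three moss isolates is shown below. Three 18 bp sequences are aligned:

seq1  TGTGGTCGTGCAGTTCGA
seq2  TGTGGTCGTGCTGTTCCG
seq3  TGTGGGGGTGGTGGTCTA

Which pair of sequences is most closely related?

seq1–seq2: 3/18 differ, p = 0.167, d = 0.188.
seq1–seq3: 6/18 differ, p = 0.333, d = 0.441.
seq2–seq3: 6/18 differ, p = 0.333, d = 0.441.
The smallest distance is between seq1 and seq2.

seq1 and seq2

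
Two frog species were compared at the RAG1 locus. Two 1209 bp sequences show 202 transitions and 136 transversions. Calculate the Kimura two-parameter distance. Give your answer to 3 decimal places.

0.360

P = 202/1209 ≈ 0.16708 and Q = 136/1209 ≈ 0.11249.
Under the Kimura two-parameter model, d = −½ ln(1 − 2P − Q) − ¼ ln(1 − 2Q).
1 − 2P − Q = 0.55335, giving −½ ln(0.55335) = 0.295882.
1 − 2Q = 0.77502, giving −¼ ln(0.77502) = 0.063717.
d = 0.295882 + 0.063717 = 0.359599.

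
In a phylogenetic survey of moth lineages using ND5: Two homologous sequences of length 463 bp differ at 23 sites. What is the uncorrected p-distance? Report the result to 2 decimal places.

p = 23/463 = 0.049676… ≈ 0.05 (to 2 d.p.).

0.05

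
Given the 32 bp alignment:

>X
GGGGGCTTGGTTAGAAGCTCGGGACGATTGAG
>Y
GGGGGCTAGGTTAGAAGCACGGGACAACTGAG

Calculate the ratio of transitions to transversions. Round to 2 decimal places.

Transitions are A↔G and C↔T; transversions are all other mismatches.
Transitions: 2. Transversions: 2.
R = 2/2 = 1.00.

1.00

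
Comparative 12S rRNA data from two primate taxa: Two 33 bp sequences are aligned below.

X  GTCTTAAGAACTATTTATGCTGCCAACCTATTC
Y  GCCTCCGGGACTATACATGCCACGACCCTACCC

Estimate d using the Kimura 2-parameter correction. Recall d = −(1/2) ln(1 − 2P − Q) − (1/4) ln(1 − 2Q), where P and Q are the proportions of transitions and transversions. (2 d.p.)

Of 33 sites, 9 differences are transitions and 4 are transversions, so P = 9/33 ≈ 0.272727 and Q = 4/33 ≈ 0.121212.
Under the Kimura two-parameter model, d = −½ ln(1 − 2P − Q) − ¼ ln(1 − 2Q).
1 − 2P − Q = 0.333334, giving −½ ln(0.333334) = 0.549305.
1 − 2Q = 0.757576, giving −¼ ln(0.757576) = 0.069408.
d = 0.549305 + 0.069408 = 0.618713.

0.62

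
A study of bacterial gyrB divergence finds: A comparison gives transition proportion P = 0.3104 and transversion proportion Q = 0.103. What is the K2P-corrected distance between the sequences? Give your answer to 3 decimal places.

Under the Kimura two-parameter model, d = −½ ln(1 − 2P − Q) − ¼ ln(1 − 2Q).
1 − 2P − Q = 0.2762, giving −½ ln(0.2762) = 0.643315.
1 − 2Q = 0.794, giving −¼ ln(0.794) = 0.057668.
d = 0.643315 + 0.057668 = 0.700983.

0.701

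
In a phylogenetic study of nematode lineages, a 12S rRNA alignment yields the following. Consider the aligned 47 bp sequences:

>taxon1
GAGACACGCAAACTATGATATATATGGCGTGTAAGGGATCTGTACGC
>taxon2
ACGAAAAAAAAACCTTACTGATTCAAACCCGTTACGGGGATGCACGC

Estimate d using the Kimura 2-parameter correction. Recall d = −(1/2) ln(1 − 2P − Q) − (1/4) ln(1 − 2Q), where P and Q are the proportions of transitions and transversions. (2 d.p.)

0.94

Of 47 sites, 10 differences are transitions and 15 are transversions, so P = 10/47 ≈ 0.212766 and Q = 15/47 ≈ 0.319149.
Under the Kimura two-parameter model, d = −½ ln(1 − 2P − Q) − ¼ ln(1 − 2Q).
1 − 2P − Q = 0.255319, giving −½ ln(0.255319) = 0.682621.
1 − 2Q = 0.361702, giving −¼ ln(0.361702) = 0.254234.
d = 0.682621 + 0.254234 = 0.936855.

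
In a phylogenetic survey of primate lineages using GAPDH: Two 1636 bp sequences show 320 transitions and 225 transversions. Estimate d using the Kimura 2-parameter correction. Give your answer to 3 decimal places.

0.457

P = 320/1636 ≈ 0.195599 and Q = 225/1636 ≈ 0.137531.
Under the Kimura two-parameter model, d = −½ ln(1 − 2P − Q) − ¼ ln(1 − 2Q).
1 − 2P − Q = 0.471271, giving −½ ln(0.471271) = 0.376161.
1 − 2Q = 0.724938, giving −¼ ln(0.724938) = 0.080417.
d = 0.376161 + 0.080417 = 0.456578.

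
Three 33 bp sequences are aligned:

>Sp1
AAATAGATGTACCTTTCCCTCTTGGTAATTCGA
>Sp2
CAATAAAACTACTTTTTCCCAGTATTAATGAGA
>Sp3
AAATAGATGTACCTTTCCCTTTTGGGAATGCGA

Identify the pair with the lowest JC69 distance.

Sp1–Sp2: 13/33 differ, p = 0.394, d = 0.559.
Sp1–Sp3: 3/33 differ, p = 0.091, d = 0.097.
Sp2–Sp3: 13/33 differ, p = 0.394, d = 0.559.
The smallest distance is between Sp1 and Sp3.

Sp1 and Sp3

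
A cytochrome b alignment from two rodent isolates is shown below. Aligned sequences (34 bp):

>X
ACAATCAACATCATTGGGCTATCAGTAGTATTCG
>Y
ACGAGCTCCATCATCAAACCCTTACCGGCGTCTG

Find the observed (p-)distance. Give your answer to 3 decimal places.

0.529

The sequences differ at 18 of 34 positions.
p = 18/34 = 0.529411… ≈ 0.529 (to 3 d.p.).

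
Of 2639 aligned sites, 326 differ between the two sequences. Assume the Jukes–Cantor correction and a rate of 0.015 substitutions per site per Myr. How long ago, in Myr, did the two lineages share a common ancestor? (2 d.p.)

p = 326/2639 ≈ 0.123532.
d = −(3/4) ln(1 − 4p/3) = −0.75 ln(1 − 0.164709) = −0.75 ln(0.835291)
  = −0.75 × (-0.179975) = 0.134981 substitutions/site.
Under a molecular clock d = 2μt, so t = d/(2μ) = 0.134981 / (2 × 0.015) = 4.50 Myr.

4.50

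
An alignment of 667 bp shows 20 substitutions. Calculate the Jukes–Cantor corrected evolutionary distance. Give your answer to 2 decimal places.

0.03

p = 20/667 ≈ 0.029985.
d = −(3/4) ln(1 − 4p/3) = −0.75 ln(1 − 0.03998) = −0.75 ln(0.96002)
  = −0.75 × (-0.040801) = 0.030601 substitutions/site.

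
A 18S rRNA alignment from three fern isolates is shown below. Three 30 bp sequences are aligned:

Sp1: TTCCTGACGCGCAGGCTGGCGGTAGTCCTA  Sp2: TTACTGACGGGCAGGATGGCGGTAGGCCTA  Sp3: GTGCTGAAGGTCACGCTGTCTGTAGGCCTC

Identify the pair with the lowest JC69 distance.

Sp1–Sp2: 4/30 differ, p = 0.133, d = 0.147.
Sp1–Sp3: 10/30 differ, p = 0.333, d = 0.441.
Sp2–Sp3: 9/30 differ, p = 0.300, d = 0.383.
The smallest distance is between Sp1 and Sp2.

Sp1 and Sp2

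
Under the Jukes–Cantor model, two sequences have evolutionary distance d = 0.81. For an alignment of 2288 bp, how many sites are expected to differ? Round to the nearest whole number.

1133

Invert JC69: p = (3/4)(1 − e^(−4d/3)) = 0.75 × (1 − e^(-1.08)) = 0.75 × (1 − 0.339596) = 0.495303.
Expected differing sites = pL ≈ 0.495303 × 2288 = 1133.253264 ≈ 1133.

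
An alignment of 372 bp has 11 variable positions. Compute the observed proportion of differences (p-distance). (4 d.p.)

p = 11/372 = 0.029569… ≈ 0.0296 (to 4 d.p.).

0.0296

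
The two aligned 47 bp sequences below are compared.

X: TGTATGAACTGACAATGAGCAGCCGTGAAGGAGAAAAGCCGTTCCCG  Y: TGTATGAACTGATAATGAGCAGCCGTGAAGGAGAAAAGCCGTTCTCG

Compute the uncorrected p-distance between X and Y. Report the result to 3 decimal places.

0.043

The sequences differ at 2 of 47 positions (sites 13, 45).
p = 2/47 = 0.042553… ≈ 0.043 (to 3 d.p.).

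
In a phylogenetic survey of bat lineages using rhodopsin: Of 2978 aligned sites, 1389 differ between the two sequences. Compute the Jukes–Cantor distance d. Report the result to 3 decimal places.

0.729

p = 1389/2978 ≈ 0.46642.
d = −(3/4) ln(1 − 4p/3) = −0.75 ln(1 − 0.621893) = −0.75 ln(0.378107)
  = −0.75 × (-0.972578) = 0.729434 substitutions/site.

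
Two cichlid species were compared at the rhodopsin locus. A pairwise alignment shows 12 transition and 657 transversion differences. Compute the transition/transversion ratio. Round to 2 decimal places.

0.02

R = 12/657 = 0.018264… ≈ 0.02 (to 2 d.p.).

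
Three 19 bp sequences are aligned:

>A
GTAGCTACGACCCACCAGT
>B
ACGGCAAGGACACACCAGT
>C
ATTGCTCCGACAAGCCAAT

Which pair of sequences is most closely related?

A–B: 6/19 differ, p = 0.316, d = 0.410.
A–C: 7/19 differ, p = 0.368, d = 0.507.
B–C: 8/19 differ, p = 0.421, d = 0.618.
The smallest distance is between A and B.

A and B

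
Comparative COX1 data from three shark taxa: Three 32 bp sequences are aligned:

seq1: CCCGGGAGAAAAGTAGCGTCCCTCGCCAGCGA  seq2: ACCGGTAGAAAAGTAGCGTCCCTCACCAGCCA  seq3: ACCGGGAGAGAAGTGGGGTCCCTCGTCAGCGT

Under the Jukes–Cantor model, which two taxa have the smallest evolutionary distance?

seq1–seq2: 4/32 differ, p = 0.125, d = 0.137.
seq1–seq3: 6/32 differ, p = 0.188, d = 0.216.
seq2–seq3: 8/32 differ, p = 0.250, d = 0.304.
The smallest distance is between seq1 and seq2.

seq1 and seq2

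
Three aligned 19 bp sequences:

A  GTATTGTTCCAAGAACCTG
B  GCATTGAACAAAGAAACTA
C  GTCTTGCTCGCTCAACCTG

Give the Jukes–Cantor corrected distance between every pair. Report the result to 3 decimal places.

A–B: 6/19 sites differ → p ≈ 0.315789, d = −0.75 ln(1 − 0.421052) = 0.409907 ≈ 0.410.
A–C: 6/19 sites differ → p ≈ 0.315789, d = −0.75 ln(1 − 0.421052) = 0.409907 ≈ 0.410.
B–C: 10/19 sites differ → p ≈ 0.526316, d = −0.75 ln(1 − 0.701755) = 0.907380 ≈ 0.907.

d(A,B) = 0.410, d(A,C) = 0.410, d(B,C) = 0.907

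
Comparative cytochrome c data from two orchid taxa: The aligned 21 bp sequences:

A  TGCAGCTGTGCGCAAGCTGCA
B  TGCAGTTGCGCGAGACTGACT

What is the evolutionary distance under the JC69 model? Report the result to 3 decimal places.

0.635

The sequences differ at 9 of 21 sites (6, 9, 13, 14, 16, 17, 18, 19, 21), so p = 9/21 ≈ 0.428571.
d = −(3/4) ln(1 − 4p/3) = −0.75 ln(1 − 0.571428) = −0.75 ln(0.428572)
  = −0.75 × (-0.847297) = 0.635473 substitutions/site.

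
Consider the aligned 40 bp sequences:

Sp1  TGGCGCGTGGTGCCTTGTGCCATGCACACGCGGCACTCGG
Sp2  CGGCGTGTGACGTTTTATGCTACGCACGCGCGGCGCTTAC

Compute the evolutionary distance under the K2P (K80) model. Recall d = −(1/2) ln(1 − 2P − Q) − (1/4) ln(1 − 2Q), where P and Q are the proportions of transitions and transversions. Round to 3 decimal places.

Of 40 sites, 13 differences are transitions and 1 are transversions, so P = 13/40 = 0.325 and Q = 1/40 = 0.025.
Under the Kimura two-parameter model, d = −½ ln(1 − 2P − Q) − ¼ ln(1 − 2Q).
1 − 2P − Q = 0.325, giving −½ ln(0.325) = 0.561965.
1 − 2Q = 0.95, giving −¼ ln(0.95) = 0.012823.
d = 0.561965 + 0.012823 = 0.574788.

0.575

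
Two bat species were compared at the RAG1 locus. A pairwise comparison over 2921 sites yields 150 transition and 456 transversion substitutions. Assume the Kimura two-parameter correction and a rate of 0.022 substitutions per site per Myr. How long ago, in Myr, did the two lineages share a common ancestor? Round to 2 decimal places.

P = 150/2921 ≈ 0.051352 and Q = 456/2921 ≈ 0.156111.
Under the Kimura two-parameter model, d = −½ ln(1 − 2P − Q) − ¼ ln(1 − 2Q).
1 − 2P − Q = 0.741185, giving −½ ln(0.741185) = 0.149753.
1 − 2Q = 0.687778, giving −¼ ln(0.687778) = 0.093572.
d = 0.149753 + 0.093572 = 0.243325.
Under a molecular clock d = 2μt, so t = d/(2μ) = 0.243325 / (2 × 0.022) = 5.53 Myr.

5.53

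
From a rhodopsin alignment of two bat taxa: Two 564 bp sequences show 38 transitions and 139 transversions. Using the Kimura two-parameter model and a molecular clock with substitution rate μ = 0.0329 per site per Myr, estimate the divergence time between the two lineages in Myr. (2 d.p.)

6.23

P = 38/564 ≈ 0.067376 and Q = 139/564 ≈ 0.246454.
Under the Kimura two-parameter model, d = −½ ln(1 − 2P − Q) − ¼ ln(1 − 2Q).
1 − 2P − Q = 0.618794, giving −½ ln(0.618794) = 0.239991.
1 − 2Q = 0.507092, giving −¼ ln(0.507092) = 0.169766.
d = 0.239991 + 0.169766 = 0.409757.
Under a molecular clock d = 2μt, so t = d/(2μ) = 0.409757 / (2 × 0.0329) = 6.23 Myr.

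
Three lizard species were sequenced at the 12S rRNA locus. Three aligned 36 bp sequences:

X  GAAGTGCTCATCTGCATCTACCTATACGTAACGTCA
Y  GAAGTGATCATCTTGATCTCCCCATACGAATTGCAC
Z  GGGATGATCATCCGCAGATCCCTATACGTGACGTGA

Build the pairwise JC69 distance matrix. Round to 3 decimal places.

X–Y: 11/36 sites differ → p ≈ 0.305556, d = −0.75 ln(1 − 0.407408) = 0.392437 ≈ 0.392.
X–Z: 10/36 sites differ → p ≈ 0.277778, d = −0.75 ln(1 − 0.370371) = 0.346968 ≈ 0.347.
Y–Z: 16/36 sites differ → p ≈ 0.444444, d = −0.75 ln(1 − 0.592592) = 0.673455 ≈ 0.673.

d(X,Y) = 0.392, d(X,Z) = 0.347, d(Y,Z) = 0.673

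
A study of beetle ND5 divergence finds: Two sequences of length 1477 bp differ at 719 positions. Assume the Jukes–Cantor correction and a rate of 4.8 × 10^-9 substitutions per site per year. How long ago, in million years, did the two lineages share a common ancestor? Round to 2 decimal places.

p = 719/1477 ≈ 0.486798.
d = −(3/4) ln(1 − 4p/3) = −0.75 ln(1 − 0.649064) = −0.75 ln(0.350936)
  = −0.75 × (-1.047151) = 0.785363 substitutions/site.
Under a molecular clock d = 2μt, so t = d/(2μ) = 0.785363 / (2 × 4.8 × 10^-9) = 81.81 million years.

81.81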